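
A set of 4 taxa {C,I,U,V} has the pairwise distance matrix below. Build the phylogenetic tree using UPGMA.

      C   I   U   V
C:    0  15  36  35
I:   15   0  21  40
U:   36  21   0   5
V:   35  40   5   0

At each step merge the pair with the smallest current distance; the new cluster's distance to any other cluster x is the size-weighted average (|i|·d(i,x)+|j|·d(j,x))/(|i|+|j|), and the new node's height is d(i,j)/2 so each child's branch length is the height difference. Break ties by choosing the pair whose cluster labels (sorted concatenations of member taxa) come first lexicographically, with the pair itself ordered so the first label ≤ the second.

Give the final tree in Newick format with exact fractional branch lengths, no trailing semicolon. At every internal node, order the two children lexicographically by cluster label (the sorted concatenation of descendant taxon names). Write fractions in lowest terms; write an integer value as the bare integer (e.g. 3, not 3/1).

iteration 1: select U,V (d=5); attach at lengths (5/2, 5/2); label the merged cluster UV
  updated: d(C,UV)=71/2, d(I,UV)=61/2
iteration 2: select C,I (d=15); attach at lengths (15/2, 15/2); label the merged cluster CI
  updated: d(CI,UV)=33
iteration 3: select CI,UV (d=33); attach at lengths (9, 14); label the merged cluster CIUV
final tree: ((C:15/2,I:15/2):9,(U:5/2,V:5/2):14)
total length: 43

((C:15/2,I:15/2):9,(U:5/2,V:5/2):14)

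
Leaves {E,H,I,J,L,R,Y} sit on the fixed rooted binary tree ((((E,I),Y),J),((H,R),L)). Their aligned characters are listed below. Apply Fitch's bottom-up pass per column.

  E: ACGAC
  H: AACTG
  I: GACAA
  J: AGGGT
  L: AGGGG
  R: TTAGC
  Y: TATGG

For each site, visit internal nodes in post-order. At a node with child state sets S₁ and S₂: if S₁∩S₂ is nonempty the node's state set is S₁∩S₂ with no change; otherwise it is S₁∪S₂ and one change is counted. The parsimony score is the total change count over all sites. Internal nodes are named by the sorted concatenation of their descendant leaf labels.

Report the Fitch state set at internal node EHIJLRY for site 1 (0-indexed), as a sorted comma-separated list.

site 0, node EI: E={A} ∪ I={G} → {A,G} (+1)
site 0, node EIY: EI={A,G} ∪ Y={T} → {A,G,T} (+1)
site 0, node EIJY: EIY={A,G,T} ∩ J={A} → {A} (+0)
site 0, node HR: H={A} ∪ R={T} → {A,T} (+1)
site 0, node HLR: HR={A,T} ∩ L={A} → {A} (+0)
site 0, node EHIJLRY: EIJY={A} ∩ HLR={A} → {A} (+0)
site 1, node EI: E={C} ∪ I={A} → {A,C} (+1)
site 1, node EIY: EI={A,C} ∩ Y={A} → {A} (+0)
site 1, node EIJY: EIY={A} ∪ J={G} → {A,G} (+1)
site 1, node HR: H={A} ∪ R={T} → {A,T} (+1)
site 1, node HLR: HR={A,T} ∪ L={G} → {A,G,T} (+1)
site 1, node EHIJLRY: EIJY={A,G} ∩ HLR={A,G,T} → {A,G} (+0)
site 2, node EI: E={G} ∪ I={C} → {C,G} (+1)
site 2, node EIY: EI={C,G} ∪ Y={T} → {C,G,T} (+1)
site 2, node EIJY: EIY={C,G,T} ∩ J={G} → {G} (+0)
site 2, node HR: H={C} ∪ R={A} → {A,C} (+1)
site 2, node HLR: HR={A,C} ∪ L={G} → {A,C,G} (+1)
site 2, node EHIJLRY: EIJY={G} ∩ HLR={A,C,G} → {G} (+0)
site 3, node EI: E={A} ∩ I={A} → {A} (+0)
site 3, node EIY: EI={A} ∪ Y={G} → {A,G} (+1)
site 3, node EIJY: EIY={A,G} ∩ J={G} → {G} (+0)
site 3, node HR: H={T} ∪ R={G} → {G,T} (+1)
site 3, node HLR: HR={G,T} ∩ L={G} → {G} (+0)
site 3, node EHIJLRY: EIJY={G} ∩ HLR={G} → {G} (+0)
site 4, node EI: E={C} ∪ I={A} → {A,C} (+1)
site 4, node EIY: EI={A,C} ∪ Y={G} → {A,C,G} (+1)
site 4, node EIJY: EIY={A,C,G} ∪ J={T} → {A,C,G,T} (+1)
site 4, node HR: H={G} ∪ R={C} → {C,G} (+1)
site 4, node HLR: HR={C,G} ∩ L={G} → {G} (+0)
site 4, node EHIJLRY: EIJY={A,C,G,T} ∩ HLR={G} → {G} (+0)
per-site changes: [3, 4, 4, 2, 4]; total = 17

A,G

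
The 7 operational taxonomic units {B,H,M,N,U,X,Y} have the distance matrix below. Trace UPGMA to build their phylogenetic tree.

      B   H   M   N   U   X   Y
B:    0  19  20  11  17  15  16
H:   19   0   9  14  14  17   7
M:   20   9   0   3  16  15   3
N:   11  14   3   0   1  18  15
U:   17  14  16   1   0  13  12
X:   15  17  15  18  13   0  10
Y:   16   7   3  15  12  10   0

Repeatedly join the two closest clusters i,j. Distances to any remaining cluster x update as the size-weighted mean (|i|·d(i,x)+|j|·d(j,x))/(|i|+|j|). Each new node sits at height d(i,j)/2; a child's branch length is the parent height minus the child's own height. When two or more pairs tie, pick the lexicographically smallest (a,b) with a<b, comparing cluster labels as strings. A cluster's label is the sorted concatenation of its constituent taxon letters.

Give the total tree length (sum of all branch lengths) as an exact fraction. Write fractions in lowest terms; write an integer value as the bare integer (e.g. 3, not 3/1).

step 1: merge (N,U) at d=1; branch lengths N→1/2, U→1/2; new cluster NU
  updated: d(B,NU)=14, d(H,NU)=14, d(M,NU)=19/2, d(NU,X)=31/2, d(NU,Y)=27/2
step 2: merge (M,Y) at d=3; branch lengths M→3/2, Y→3/2; new cluster MY
  updated: d(B,MY)=18, d(H,MY)=8, d(MY,NU)=23/2, d(MY,X)=25/2
step 3: merge (H,MY) at d=8; branch lengths H→4, MY→5/2; new cluster HMY
  updated: d(B,HMY)=55/3, d(HMY,NU)=37/3, d(HMY,X)=14
step 4: merge (HMY,NU) at d=37/3; branch lengths HMY→13/6, NU→17/3; new cluster HMNUY
  updated: d(B,HMNUY)=83/5, d(HMNUY,X)=73/5
step 5: merge (HMNUY,X) at d=73/5; branch lengths HMNUY→17/15, X→73/10; new cluster HMNUXY
  updated: d(B,HMNUXY)=49/3
step 6: merge (B,HMNUXY) at d=49/3; branch lengths B→49/6, HMNUXY→13/15; new cluster BHMNUXY
final tree: (B:49/6,(((H:4,(M:3/2,Y:3/2):5/2):13/6,(N:1/2,U:1/2):17/3):17/15,X:73/10):13/15)
total length: 179/5

179/5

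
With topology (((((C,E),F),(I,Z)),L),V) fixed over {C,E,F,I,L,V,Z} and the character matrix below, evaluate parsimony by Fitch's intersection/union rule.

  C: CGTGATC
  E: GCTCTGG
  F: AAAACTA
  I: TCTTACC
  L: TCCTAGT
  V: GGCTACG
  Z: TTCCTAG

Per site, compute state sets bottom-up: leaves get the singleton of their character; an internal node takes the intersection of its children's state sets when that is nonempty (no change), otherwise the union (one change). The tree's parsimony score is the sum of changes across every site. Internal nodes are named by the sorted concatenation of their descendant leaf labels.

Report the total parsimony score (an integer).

26

[col 0] CE: children C:{C}, E:{G} ∪→ {C,G}; cost 1
[col 0] CEF: children CE:{C,G}, F:{A} ∪→ {A,C,G}; cost 1
[col 0] IZ: children I:{T}, Z:{T} ∩→ {T}; cost 0
[col 0] CEFIZ: children CEF:{A,C,G}, IZ:{T} ∪→ {A,C,G,T}; cost 1
[col 0] CEFILZ: children CEFIZ:{A,C,G,T}, L:{T} ∩→ {T}; cost 0
[col 0] CEFILVZ: children CEFILZ:{T}, V:{G} ∪→ {G,T}; cost 1
[col 1] CE: children C:{G}, E:{C} ∪→ {C,G}; cost 1
[col 1] CEF: children CE:{C,G}, F:{A} ∪→ {A,C,G}; cost 1
[col 1] IZ: children I:{C}, Z:{T} ∪→ {C,T}; cost 1
[col 1] CEFIZ: children CEF:{A,C,G}, IZ:{C,T} ∩→ {C}; cost 0
[col 1] CEFILZ: children CEFIZ:{C}, L:{C} ∩→ {C}; cost 0
[col 1] CEFILVZ: children CEFILZ:{C}, V:{G} ∪→ {C,G}; cost 1
[col 2] CE: children C:{T}, E:{T} ∩→ {T}; cost 0
[col 2] CEF: children CE:{T}, F:{A} ∪→ {A,T}; cost 1
[col 2] IZ: children I:{T}, Z:{C} ∪→ {C,T}; cost 1
[col 2] CEFIZ: children CEF:{A,T}, IZ:{C,T} ∩→ {T}; cost 0
[col 2] CEFILZ: children CEFIZ:{T}, L:{C} ∪→ {C,T}; cost 1
[col 2] CEFILVZ: children CEFILZ:{C,T}, V:{C} ∩→ {C}; cost 0
[col 3] CE: children C:{G}, E:{C} ∪→ {C,G}; cost 1
[col 3] CEF: children CE:{C,G}, F:{A} ∪→ {A,C,G}; cost 1
[col 3] IZ: children I:{T}, Z:{C} ∪→ {C,T}; cost 1
[col 3] CEFIZ: children CEF:{A,C,G}, IZ:{C,T} ∩→ {C}; cost 0
[col 3] CEFILZ: children CEFIZ:{C}, L:{T} ∪→ {C,T}; cost 1
[col 3] CEFILVZ: children CEFILZ:{C,T}, V:{T} ∩→ {T}; cost 0
[col 4] CE: children C:{A}, E:{T} ∪→ {A,T}; cost 1
[col 4] CEF: children CE:{A,T}, F:{C} ∪→ {A,C,T}; cost 1
[col 4] IZ: children I:{A}, Z:{T} ∪→ {A,T}; cost 1
[col 4] CEFIZ: children CEF:{A,C,T}, IZ:{A,T} ∩→ {A,T}; cost 0
[col 4] CEFILZ: children CEFIZ:{A,T}, L:{A} ∩→ {A}; cost 0
[col 4] CEFILVZ: children CEFILZ:{A}, V:{A} ∩→ {A}; cost 0
[col 5] CE: children C:{T}, E:{G} ∪→ {G,T}; cost 1
[col 5] CEF: children CE:{G,T}, F:{T} ∩→ {T}; cost 0
[col 5] IZ: children I:{C}, Z:{A} ∪→ {A,C}; cost 1
[col 5] CEFIZ: children CEF:{T}, IZ:{A,C} ∪→ {A,C,T}; cost 1
[col 5] CEFILZ: children CEFIZ:{A,C,T}, L:{G} ∪→ {A,C,G,T}; cost 1
[col 5] CEFILVZ: children CEFILZ:{A,C,G,T}, V:{C} ∩→ {C}; cost 0
[col 6] CE: children C:{C}, E:{G} ∪→ {C,G}; cost 1
[col 6] CEF: children CE:{C,G}, F:{A} ∪→ {A,C,G}; cost 1
[col 6] IZ: children I:{C}, Z:{G} ∪→ {C,G}; cost 1
[col 6] CEFIZ: children CEF:{A,C,G}, IZ:{C,G} ∩→ {C,G}; cost 0
[col 6] CEFILZ: children CEFIZ:{C,G}, L:{T} ∪→ {C,G,T}; cost 1
[col 6] CEFILVZ: children CEFILZ:{C,G,T}, V:{G} ∩→ {G}; cost 0
per-site changes: [4, 4, 3, 4, 3, 4, 4]; total = 26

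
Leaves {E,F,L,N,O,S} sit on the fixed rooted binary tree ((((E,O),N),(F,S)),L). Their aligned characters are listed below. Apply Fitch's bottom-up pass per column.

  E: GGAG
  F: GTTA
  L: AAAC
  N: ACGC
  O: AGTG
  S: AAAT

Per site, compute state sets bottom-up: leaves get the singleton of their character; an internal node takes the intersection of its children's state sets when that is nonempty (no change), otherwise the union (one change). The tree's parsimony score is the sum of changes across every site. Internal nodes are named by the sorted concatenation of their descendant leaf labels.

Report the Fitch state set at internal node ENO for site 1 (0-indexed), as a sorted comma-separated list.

C,G

[col 0] EO: children E:{G}, O:{A} ∪→ {A,G}; cost 1
[col 0] ENO: children EO:{A,G}, N:{A} ∩→ {A}; cost 0
[col 0] FS: children F:{G}, S:{A} ∪→ {A,G}; cost 1
[col 0] EFNOS: children ENO:{A}, FS:{A,G} ∩→ {A}; cost 0
[col 0] EFLNOS: children EFNOS:{A}, L:{A} ∩→ {A}; cost 0
[col 1] EO: children E:{G}, O:{G} ∩→ {G}; cost 0
[col 1] ENO: children EO:{G}, N:{C} ∪→ {C,G}; cost 1
[col 1] FS: children F:{T}, S:{A} ∪→ {A,T}; cost 1
[col 1] EFNOS: children ENO:{C,G}, FS:{A,T} ∪→ {A,C,G,T}; cost 1
[col 1] EFLNOS: children EFNOS:{A,C,G,T}, L:{A} ∩→ {A}; cost 0
[col 2] EO: children E:{A}, O:{T} ∪→ {A,T}; cost 1
[col 2] ENO: children EO:{A,T}, N:{G} ∪→ {A,G,T}; cost 1
[col 2] FS: children F:{T}, S:{A} ∪→ {A,T}; cost 1
[col 2] EFNOS: children ENO:{A,G,T}, FS:{A,T} ∩→ {A,T}; cost 0
[col 2] EFLNOS: children EFNOS:{A,T}, L:{A} ∩→ {A}; cost 0
[col 3] EO: children E:{G}, O:{G} ∩→ {G}; cost 0
[col 3] ENO: children EO:{G}, N:{C} ∪→ {C,G}; cost 1
[col 3] FS: children F:{A}, S:{T} ∪→ {A,T}; cost 1
[col 3] EFNOS: children ENO:{C,G}, FS:{A,T} ∪→ {A,C,G,T}; cost 1
[col 3] EFLNOS: children EFNOS:{A,C,G,T}, L:{C} ∩→ {C}; cost 0
per-site changes: [2, 3, 3, 3]; total = 11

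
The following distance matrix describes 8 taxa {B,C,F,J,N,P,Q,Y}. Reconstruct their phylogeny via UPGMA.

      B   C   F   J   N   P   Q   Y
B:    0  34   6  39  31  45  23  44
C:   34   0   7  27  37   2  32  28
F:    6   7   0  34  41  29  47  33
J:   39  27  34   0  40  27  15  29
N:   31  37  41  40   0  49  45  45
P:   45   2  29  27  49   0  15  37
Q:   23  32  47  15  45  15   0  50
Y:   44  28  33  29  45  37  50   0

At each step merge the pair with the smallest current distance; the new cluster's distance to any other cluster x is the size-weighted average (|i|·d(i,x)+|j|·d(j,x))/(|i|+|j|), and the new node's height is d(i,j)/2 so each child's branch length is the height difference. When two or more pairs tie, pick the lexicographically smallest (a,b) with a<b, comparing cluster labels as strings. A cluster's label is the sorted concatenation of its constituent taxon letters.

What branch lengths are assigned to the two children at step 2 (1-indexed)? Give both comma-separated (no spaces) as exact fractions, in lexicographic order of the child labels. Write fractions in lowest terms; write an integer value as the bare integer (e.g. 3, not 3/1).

3,3

step 1: merge (C,P) at d=2; branch lengths C→1, P→1; new cluster CP
  updated: d(B,CP)=79/2, d(CP,F)=18, d(CP,J)=27, d(CP,N)=43, d(CP,Q)=47/2, d(CP,Y)=65/2
step 2: merge (B,F) at d=6; branch lengths B→3, F→3; new cluster BF
  updated: d(BF,CP)=115/4, d(BF,J)=73/2, d(BF,N)=36, d(BF,Q)=35, d(BF,Y)=77/2
step 3: merge (J,Q) at d=15; branch lengths J→15/2, Q→15/2; new cluster JQ
  updated: d(BF,JQ)=143/4, d(CP,JQ)=101/4, d(JQ,N)=85/2, d(JQ,Y)=79/2
step 4: merge (CP,JQ) at d=101/4; branch lengths CP→93/8, JQ→41/8; new cluster CJPQ
  updated: d(BF,CJPQ)=129/4, d(CJPQ,N)=171/4, d(CJPQ,Y)=36
step 5: merge (BF,CJPQ) at d=129/4; branch lengths BF→105/8, CJPQ→7/2; new cluster BCFJPQ
  updated: d(BCFJPQ,N)=81/2, d(BCFJPQ,Y)=221/6
step 6: merge (BCFJPQ,Y) at d=221/6; branch lengths BCFJPQ→55/24, Y→221/12; new cluster BCFJPQY
  updated: d(BCFJPQY,N)=288/7
step 7: merge (BCFJPQY,N) at d=288/7; branch lengths BCFJPQY→181/84, N→144/7; new cluster BCFJNPQY
final tree: ((((B:3,F:3):105/8,((C:1,P:1):93/8,(J:15/2,Q:15/2):41/8):7/2):55/24,Y:221/12):181/84,N:144/7)
total length: 2096/21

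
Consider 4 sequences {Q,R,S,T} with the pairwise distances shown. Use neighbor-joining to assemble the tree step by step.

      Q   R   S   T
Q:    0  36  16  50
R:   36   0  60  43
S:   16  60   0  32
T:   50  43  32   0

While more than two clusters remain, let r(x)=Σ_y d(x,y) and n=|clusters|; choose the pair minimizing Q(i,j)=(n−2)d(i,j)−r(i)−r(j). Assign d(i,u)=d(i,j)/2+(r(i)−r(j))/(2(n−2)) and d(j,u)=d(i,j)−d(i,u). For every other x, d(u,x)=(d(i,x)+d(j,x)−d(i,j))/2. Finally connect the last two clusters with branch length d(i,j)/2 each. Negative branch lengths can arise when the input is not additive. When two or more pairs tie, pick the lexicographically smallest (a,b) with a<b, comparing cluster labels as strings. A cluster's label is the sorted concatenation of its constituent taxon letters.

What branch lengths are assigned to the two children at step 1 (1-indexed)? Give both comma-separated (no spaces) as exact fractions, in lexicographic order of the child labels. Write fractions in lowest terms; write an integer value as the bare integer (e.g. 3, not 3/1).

13/2,19/2

step 1: merge (Q,S) at d=16, Q=-178; branch lengths Q→13/2, S→19/2; new cluster QS
  updated: d(QS,R)=40, d(QS,T)=33
step 2: merge (QS,R) at d=40, Q=-116; branch lengths QS→15, R→25; new cluster QRS
  updated: d(QRS,T)=18
step 3: merge (QRS,T) at d=18; branch lengths QRS→9, T→9; new cluster QRST
final tree: (((Q:13/2,S:19/2):15,R:25):9,T:9)
total length: 74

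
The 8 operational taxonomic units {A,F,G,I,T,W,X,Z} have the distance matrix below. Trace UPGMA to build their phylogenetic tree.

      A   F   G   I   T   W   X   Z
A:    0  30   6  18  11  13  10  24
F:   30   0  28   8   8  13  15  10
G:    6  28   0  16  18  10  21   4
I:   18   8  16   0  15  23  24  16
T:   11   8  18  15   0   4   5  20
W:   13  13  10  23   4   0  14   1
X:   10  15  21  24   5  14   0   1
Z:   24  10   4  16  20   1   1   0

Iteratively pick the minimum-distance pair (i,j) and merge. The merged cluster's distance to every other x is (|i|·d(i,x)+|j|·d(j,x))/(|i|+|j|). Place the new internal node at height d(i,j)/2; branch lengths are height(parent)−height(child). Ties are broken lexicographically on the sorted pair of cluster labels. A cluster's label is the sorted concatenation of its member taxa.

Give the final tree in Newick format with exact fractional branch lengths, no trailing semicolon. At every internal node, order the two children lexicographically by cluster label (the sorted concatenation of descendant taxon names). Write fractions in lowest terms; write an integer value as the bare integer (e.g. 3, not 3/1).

step 1: merge (W,Z) at d=1; branch lengths W→1/2, Z→1/2; new cluster WZ
  updated: d(A,WZ)=37/2, d(F,WZ)=23/2, d(G,WZ)=7, d(I,WZ)=39/2, d(T,WZ)=12, d(WZ,X)=15/2
step 2: merge (T,X) at d=5; branch lengths T→5/2, X→5/2; new cluster TX
  updated: d(A,TX)=21/2, d(F,TX)=23/2, d(G,TX)=39/2, d(I,TX)=39/2, d(TX,WZ)=39/4
step 3: merge (A,G) at d=6; branch lengths A→3, G→3; new cluster AG
  updated: d(AG,F)=29, d(AG,I)=17, d(AG,TX)=15, d(AG,WZ)=51/4
step 4: merge (F,I) at d=8; branch lengths F→4, I→4; new cluster FI
  updated: d(AG,FI)=23, d(FI,TX)=31/2, d(FI,WZ)=31/2
step 5: merge (TX,WZ) at d=39/4; branch lengths TX→19/8, WZ→35/8; new cluster TWXZ
  updated: d(AG,TWXZ)=111/8, d(FI,TWXZ)=31/2
step 6: merge (AG,TWXZ) at d=111/8; branch lengths AG→63/16, TWXZ→33/16; new cluster AGTWXZ
  updated: d(AGTWXZ,FI)=18
step 7: merge (AGTWXZ,FI) at d=18; branch lengths AGTWXZ→33/16, FI→5; new cluster AFGITWXZ
final tree: (((A:3,G:3):63/16,((T:5/2,X:5/2):19/8,(W:1/2,Z:1/2):35/8):33/16):33/16,(F:4,I:4):5)
total length: 637/16

(((A:3,G:3):63/16,((T:5/2,X:5/2):19/8,(W:1/2,Z:1/2):35/8):33/16):33/16,(F:4,I:4):5)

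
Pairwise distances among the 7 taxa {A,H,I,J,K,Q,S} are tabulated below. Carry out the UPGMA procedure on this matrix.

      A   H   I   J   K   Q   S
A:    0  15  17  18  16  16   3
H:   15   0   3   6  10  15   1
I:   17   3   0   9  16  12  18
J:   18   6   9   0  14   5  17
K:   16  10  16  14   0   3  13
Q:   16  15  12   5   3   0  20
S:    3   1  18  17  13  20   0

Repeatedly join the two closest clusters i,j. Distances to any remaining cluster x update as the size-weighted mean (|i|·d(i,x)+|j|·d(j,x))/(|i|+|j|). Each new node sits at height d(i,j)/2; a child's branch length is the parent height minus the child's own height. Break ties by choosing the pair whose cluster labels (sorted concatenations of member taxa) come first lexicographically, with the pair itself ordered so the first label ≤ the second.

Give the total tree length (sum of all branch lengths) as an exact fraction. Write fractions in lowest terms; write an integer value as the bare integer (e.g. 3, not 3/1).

743/24

1. join H+S (d=1) ⇒ HS; edges |H|=1/2, |S|=1/2
  updated: d(A,HS)=9, d(HS,I)=21/2, d(HS,J)=23/2, d(HS,K)=23/2, d(HS,Q)=35/2
2. join K+Q (d=3) ⇒ KQ; edges |K|=3/2, |Q|=3/2
  updated: d(A,KQ)=16, d(HS,KQ)=29/2, d(I,KQ)=14, d(J,KQ)=19/2
3. join A+HS (d=9) ⇒ AHS; edges |A|=9/2, |HS|=4
  updated: d(AHS,I)=38/3, d(AHS,J)=41/3, d(AHS,KQ)=15
4. join I+J (d=9) ⇒ IJ; edges |I|=9/2, |J|=9/2
  updated: d(AHS,IJ)=79/6, d(IJ,KQ)=47/4
5. join IJ+KQ (d=47/4) ⇒ IJKQ; edges |IJ|=11/8, |KQ|=35/8
  updated: d(AHS,IJKQ)=169/12
6. join AHS+IJKQ (d=169/12) ⇒ AHIJKQS; edges |AHS|=61/24, |IJKQ|=7/6
final tree: ((A:9/2,(H:1/2,S:1/2):4):61/24,((I:9/2,J:9/2):11/8,(K:3/2,Q:3/2):35/8):7/6)
total length: 743/24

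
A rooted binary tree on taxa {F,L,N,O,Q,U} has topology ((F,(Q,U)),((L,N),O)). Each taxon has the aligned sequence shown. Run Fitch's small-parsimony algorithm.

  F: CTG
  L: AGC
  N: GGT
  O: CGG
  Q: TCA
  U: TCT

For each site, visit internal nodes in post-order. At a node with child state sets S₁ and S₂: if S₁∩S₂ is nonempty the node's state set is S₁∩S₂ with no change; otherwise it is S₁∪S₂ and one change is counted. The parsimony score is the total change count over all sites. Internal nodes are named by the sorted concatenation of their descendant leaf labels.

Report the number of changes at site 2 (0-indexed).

4

site 0, node QU: Q={T} ∩ U={T} → {T} (+0)
site 0, node FQU: F={C} ∪ QU={T} → {C,T} (+1)
site 0, node LN: L={A} ∪ N={G} → {A,G} (+1)
site 0, node LNO: LN={A,G} ∪ O={C} → {A,C,G} (+1)
site 0, node FLNOQU: FQU={C,T} ∩ LNO={A,C,G} → {C} (+0)
site 1, node QU: Q={C} ∩ U={C} → {C} (+0)
site 1, node FQU: F={T} ∪ QU={C} → {C,T} (+1)
site 1, node LN: L={G} ∩ N={G} → {G} (+0)
site 1, node LNO: LN={G} ∩ O={G} → {G} (+0)
site 1, node FLNOQU: FQU={C,T} ∪ LNO={G} → {C,G,T} (+1)
site 2, node QU: Q={A} ∪ U={T} → {A,T} (+1)
site 2, node FQU: F={G} ∪ QU={A,T} → {A,G,T} (+1)
site 2, node LN: L={C} ∪ N={T} → {C,T} (+1)
site 2, node LNO: LN={C,T} ∪ O={G} → {C,G,T} (+1)
site 2, node FLNOQU: FQU={A,G,T} ∩ LNO={C,G,T} → {G,T} (+0)
per-site changes: [3, 2, 4]; total = 9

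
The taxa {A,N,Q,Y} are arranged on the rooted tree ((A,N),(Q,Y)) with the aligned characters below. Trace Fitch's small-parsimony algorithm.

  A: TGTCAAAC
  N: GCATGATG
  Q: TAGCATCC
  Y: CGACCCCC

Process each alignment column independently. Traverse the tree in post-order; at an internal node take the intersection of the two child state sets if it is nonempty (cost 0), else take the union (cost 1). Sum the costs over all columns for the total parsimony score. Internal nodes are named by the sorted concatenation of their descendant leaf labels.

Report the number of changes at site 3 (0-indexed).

[col 0] AN: children A:{T}, N:{G} ∪→ {G,T}; cost 1
[col 0] QY: children Q:{T}, Y:{C} ∪→ {C,T}; cost 1
[col 0] ANQY: children AN:{G,T}, QY:{C,T} ∩→ {T}; cost 0
[col 1] AN: children A:{G}, N:{C} ∪→ {C,G}; cost 1
[col 1] QY: children Q:{A}, Y:{G} ∪→ {A,G}; cost 1
[col 1] ANQY: children AN:{C,G}, QY:{A,G} ∩→ {G}; cost 0
[col 2] AN: children A:{T}, N:{A} ∪→ {A,T}; cost 1
[col 2] QY: children Q:{G}, Y:{A} ∪→ {A,G}; cost 1
[col 2] ANQY: children AN:{A,T}, QY:{A,G} ∩→ {A}; cost 0
[col 3] AN: children A:{C}, N:{T} ∪→ {C,T}; cost 1
[col 3] QY: children Q:{C}, Y:{C} ∩→ {C}; cost 0
[col 3] ANQY: children AN:{C,T}, QY:{C} ∩→ {C}; cost 0
[col 4] AN: children A:{A}, N:{G} ∪→ {A,G}; cost 1
[col 4] QY: children Q:{A}, Y:{C} ∪→ {A,C}; cost 1
[col 4] ANQY: children AN:{A,G}, QY:{A,C} ∩→ {A}; cost 0
[col 5] AN: children A:{A}, N:{A} ∩→ {A}; cost 0
[col 5] QY: children Q:{T}, Y:{C} ∪→ {C,T}; cost 1
[col 5] ANQY: children AN:{A}, QY:{C,T} ∪→ {A,C,T}; cost 1
[col 6] AN: children A:{A}, N:{T} ∪→ {A,T}; cost 1
[col 6] QY: children Q:{C}, Y:{C} ∩→ {C}; cost 0
[col 6] ANQY: children AN:{A,T}, QY:{C} ∪→ {A,C,T}; cost 1
[col 7] AN: children A:{C}, N:{G} ∪→ {C,G}; cost 1
[col 7] QY: children Q:{C}, Y:{C} ∩→ {C}; cost 0
[col 7] ANQY: children AN:{C,G}, QY:{C} ∩→ {C}; cost 0
per-site changes: [2, 2, 2, 1, 2, 2, 2, 1]; total = 14

1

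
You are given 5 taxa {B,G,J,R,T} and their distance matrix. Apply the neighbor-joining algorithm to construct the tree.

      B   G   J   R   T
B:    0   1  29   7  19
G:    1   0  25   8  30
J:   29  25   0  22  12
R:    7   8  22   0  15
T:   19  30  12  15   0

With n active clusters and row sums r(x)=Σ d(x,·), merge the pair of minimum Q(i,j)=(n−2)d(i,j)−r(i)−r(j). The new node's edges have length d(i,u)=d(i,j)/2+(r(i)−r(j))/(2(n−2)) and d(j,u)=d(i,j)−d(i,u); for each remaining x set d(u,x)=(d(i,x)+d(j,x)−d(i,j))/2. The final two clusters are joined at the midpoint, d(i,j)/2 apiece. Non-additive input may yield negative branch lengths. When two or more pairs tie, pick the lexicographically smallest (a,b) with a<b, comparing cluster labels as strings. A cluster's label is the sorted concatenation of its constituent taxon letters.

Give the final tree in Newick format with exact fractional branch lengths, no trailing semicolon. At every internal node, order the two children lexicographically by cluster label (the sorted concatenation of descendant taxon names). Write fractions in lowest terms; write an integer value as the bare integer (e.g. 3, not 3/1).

1. join J+T (d=12, Q=-128) ⇒ JT; edges |J|=8, |T|=4
  updated: d(B,JT)=18, d(G,JT)=43/2, d(JT,R)=25/2
2. join B+G (d=1, Q=-109/2) ⇒ BG; edges |B|=-5/8, |G|=13/8
  updated: d(BG,JT)=77/4, d(BG,R)=7
3. join BG+JT (d=77/4, Q=-155/4) ⇒ BGJT; edges |BG|=55/8, |JT|=99/8
  updated: d(BGJT,R)=1/8
4. join BGJT+R (d=1/8) ⇒ BGJRT; edges |BGJT|=1/16, |R|=1/16
final tree: (((B:-5/8,G:13/8):55/8,(J:8,T:4):99/8):1/16,R:1/16)
total length: 259/8

(((B:-5/8,G:13/8):55/8,(J:8,T:4):99/8):1/16,R:1/16)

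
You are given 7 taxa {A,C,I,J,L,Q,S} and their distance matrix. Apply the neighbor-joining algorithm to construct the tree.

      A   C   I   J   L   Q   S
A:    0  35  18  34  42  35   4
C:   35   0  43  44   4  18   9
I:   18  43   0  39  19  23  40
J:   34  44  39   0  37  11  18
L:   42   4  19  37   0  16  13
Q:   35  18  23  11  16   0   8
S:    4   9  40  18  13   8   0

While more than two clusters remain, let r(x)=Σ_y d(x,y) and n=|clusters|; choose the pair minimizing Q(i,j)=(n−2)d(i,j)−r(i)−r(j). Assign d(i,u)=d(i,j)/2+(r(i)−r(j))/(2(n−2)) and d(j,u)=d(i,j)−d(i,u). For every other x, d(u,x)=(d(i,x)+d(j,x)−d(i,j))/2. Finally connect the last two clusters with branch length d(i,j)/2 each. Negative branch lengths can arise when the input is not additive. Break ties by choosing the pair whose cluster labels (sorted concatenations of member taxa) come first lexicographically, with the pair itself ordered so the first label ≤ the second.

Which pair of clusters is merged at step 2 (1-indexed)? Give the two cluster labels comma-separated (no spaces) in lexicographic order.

A,I

1. join C+L (d=4, Q=-264) ⇒ CL; edges |C|=21/5, |L|=-1/5
  updated: d(A,CL)=73/2, d(CL,I)=29, d(CL,J)=77/2, d(CL,Q)=15, d(CL,S)=9
2. join A+I (d=18, Q=-409/2) ⇒ AI; edges |A|=101/16, |I|=187/16
  updated: d(AI,CL)=95/4, d(AI,J)=55/2, d(AI,Q)=20, d(AI,S)=13
3. join J+Q (d=11, Q=-116) ⇒ JQ; edges |J|=37/3, |Q|=-4/3
  updated: d(AI,JQ)=73/4, d(CL,JQ)=85/4, d(JQ,S)=15/2
4. join AI+JQ (d=73/4, Q=-131/2) ⇒ AIJQ; edges |AI|=89/8, |JQ|=57/8
  updated: d(AIJQ,CL)=107/8, d(AIJQ,S)=9/8
5. join AIJQ+CL (d=107/8, Q=-47/2) ⇒ ACIJLQ; edges |AIJQ|=11/4, |CL|=85/8
  updated: d(ACIJLQ,S)=-13/8
6. join ACIJLQ+S (d=-13/8) ⇒ ACIJLQS; edges |ACIJLQ|=-13/16, |S|=-13/16
final tree: ((((A:101/16,I:187/16):89/8,(J:37/3,Q:-4/3):57/8):11/4,(C:21/5,L:-1/5):85/8):-13/16,S:-13/16)
total length: 63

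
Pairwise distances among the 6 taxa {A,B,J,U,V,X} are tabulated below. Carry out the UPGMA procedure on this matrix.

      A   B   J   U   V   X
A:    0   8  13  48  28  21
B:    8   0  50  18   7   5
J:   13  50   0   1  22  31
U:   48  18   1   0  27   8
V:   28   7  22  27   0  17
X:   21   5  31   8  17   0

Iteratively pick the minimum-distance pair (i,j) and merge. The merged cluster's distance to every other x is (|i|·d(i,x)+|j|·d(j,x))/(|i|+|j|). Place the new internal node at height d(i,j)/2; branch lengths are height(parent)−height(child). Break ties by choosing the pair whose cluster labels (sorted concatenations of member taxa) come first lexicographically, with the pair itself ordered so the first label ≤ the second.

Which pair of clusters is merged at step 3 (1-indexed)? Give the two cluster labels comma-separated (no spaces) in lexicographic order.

BX,V

1. join J+U (d=1) ⇒ JU; edges |J|=1/2, |U|=1/2
  updated: d(A,JU)=61/2, d(B,JU)=34, d(JU,V)=49/2, d(JU,X)=39/2
2. join B+X (d=5) ⇒ BX; edges |B|=5/2, |X|=5/2
  updated: d(A,BX)=29/2, d(BX,JU)=107/4, d(BX,V)=12
3. join BX+V (d=12) ⇒ BVX; edges |BX|=7/2, |V|=6
  updated: d(A,BVX)=19, d(BVX,JU)=26
4. join A+BVX (d=19) ⇒ ABVX; edges |A|=19/2, |BVX|=7/2
  updated: d(ABVX,JU)=217/8
5. join ABVX+JU (d=217/8) ⇒ ABJUVX; edges |ABVX|=65/16, |JU|=209/16
final tree: ((A:19/2,((B:5/2,X:5/2):7/2,V:6):7/2):65/16,(J:1/2,U:1/2):209/16)
total length: 365/8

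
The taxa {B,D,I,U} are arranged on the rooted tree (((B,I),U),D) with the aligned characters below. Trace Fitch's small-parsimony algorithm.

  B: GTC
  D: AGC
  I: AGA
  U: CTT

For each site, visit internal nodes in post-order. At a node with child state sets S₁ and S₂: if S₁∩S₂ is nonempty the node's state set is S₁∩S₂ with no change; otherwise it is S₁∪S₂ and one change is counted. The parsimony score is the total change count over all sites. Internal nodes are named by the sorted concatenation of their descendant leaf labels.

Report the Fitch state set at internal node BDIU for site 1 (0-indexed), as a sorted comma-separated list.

site 0, node BI: B={G} ∪ I={A} → {A,G} (+1)
site 0, node BIU: BI={A,G} ∪ U={C} → {A,C,G} (+1)
site 0, node BDIU: BIU={A,C,G} ∩ D={A} → {A} (+0)
site 1, node BI: B={T} ∪ I={G} → {G,T} (+1)
site 1, node BIU: BI={G,T} ∩ U={T} → {T} (+0)
site 1, node BDIU: BIU={T} ∪ D={G} → {G,T} (+1)
site 2, node BI: B={C} ∪ I={A} → {A,C} (+1)
site 2, node BIU: BI={A,C} ∪ U={T} → {A,C,T} (+1)
site 2, node BDIU: BIU={A,C,T} ∩ D={C} → {C} (+0)
per-site changes: [2, 2, 2]; total = 6

G,T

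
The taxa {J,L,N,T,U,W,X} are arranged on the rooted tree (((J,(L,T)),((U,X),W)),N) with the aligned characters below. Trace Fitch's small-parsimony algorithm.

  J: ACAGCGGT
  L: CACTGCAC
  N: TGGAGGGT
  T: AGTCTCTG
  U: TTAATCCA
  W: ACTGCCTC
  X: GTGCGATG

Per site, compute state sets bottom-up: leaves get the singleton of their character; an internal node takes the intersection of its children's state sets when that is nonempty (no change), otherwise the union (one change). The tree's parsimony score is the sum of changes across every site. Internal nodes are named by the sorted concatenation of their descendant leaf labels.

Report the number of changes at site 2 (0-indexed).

[col 0] LT: children L:{C}, T:{A} ∪→ {A,C}; cost 1
[col 0] JLT: children J:{A}, LT:{A,C} ∩→ {A}; cost 0
[col 0] UX: children U:{T}, X:{G} ∪→ {G,T}; cost 1
[col 0] UWX: children UX:{G,T}, W:{A} ∪→ {A,G,T}; cost 1
[col 0] JLTUWX: children JLT:{A}, UWX:{A,G,T} ∩→ {A}; cost 0
[col 0] JLNTUWX: children JLTUWX:{A}, N:{T} ∪→ {A,T}; cost 1
[col 1] LT: children L:{A}, T:{G} ∪→ {A,G}; cost 1
[col 1] JLT: children J:{C}, LT:{A,G} ∪→ {A,C,G}; cost 1
[col 1] UX: children U:{T}, X:{T} ∩→ {T}; cost 0
[col 1] UWX: children UX:{T}, W:{C} ∪→ {C,T}; cost 1
[col 1] JLTUWX: children JLT:{A,C,G}, UWX:{C,T} ∩→ {C}; cost 0
[col 1] JLNTUWX: children JLTUWX:{C}, N:{G} ∪→ {C,G}; cost 1
[col 2] LT: children L:{C}, T:{T} ∪→ {C,T}; cost 1
[col 2] JLT: children J:{A}, LT:{C,T} ∪→ {A,C,T}; cost 1
[col 2] UX: children U:{A}, X:{G} ∪→ {A,G}; cost 1
[col 2] UWX: children UX:{A,G}, W:{T} ∪→ {A,G,T}; cost 1
[col 2] JLTUWX: children JLT:{A,C,T}, UWX:{A,G,T} ∩→ {A,T}; cost 0
[col 2] JLNTUWX: children JLTUWX:{A,T}, N:{G} ∪→ {A,G,T}; cost 1
[col 3] LT: children L:{T}, T:{C} ∪→ {C,T}; cost 1
[col 3] JLT: children J:{G}, LT:{C,T} ∪→ {C,G,T}; cost 1
[col 3] UX: children U:{A}, X:{C} ∪→ {A,C}; cost 1
[col 3] UWX: children UX:{A,C}, W:{G} ∪→ {A,C,G}; cost 1
[col 3] JLTUWX: children JLT:{C,G,T}, UWX:{A,C,G} ∩→ {C,G}; cost 0
[col 3] JLNTUWX: children JLTUWX:{C,G}, N:{A} ∪→ {A,C,G}; cost 1
[col 4] LT: children L:{G}, T:{T} ∪→ {G,T}; cost 1
[col 4] JLT: children J:{C}, LT:{G,T} ∪→ {C,G,T}; cost 1
[col 4] UX: children U:{T}, X:{G} ∪→ {G,T}; cost 1
[col 4] UWX: children UX:{G,T}, W:{C} ∪→ {C,G,T}; cost 1
[col 4] JLTUWX: children JLT:{C,G,T}, UWX:{C,G,T} ∩→ {C,G,T}; cost 0
[col 4] JLNTUWX: children JLTUWX:{C,G,T}, N:{G} ∩→ {G}; cost 0
[col 5] LT: children L:{C}, T:{C} ∩→ {C}; cost 0
[col 5] JLT: children J:{G}, LT:{C} ∪→ {C,G}; cost 1
[col 5] UX: children U:{C}, X:{A} ∪→ {A,C}; cost 1
[col 5] UWX: children UX:{A,C}, W:{C} ∩→ {C}; cost 0
[col 5] JLTUWX: children JLT:{C,G}, UWX:{C} ∩→ {C}; cost 0
[col 5] JLNTUWX: children JLTUWX:{C}, N:{G} ∪→ {C,G}; cost 1
[col 6] LT: children L:{A}, T:{T} ∪→ {A,T}; cost 1
[col 6] JLT: children J:{G}, LT:{A,T} ∪→ {A,G,T}; cost 1
[col 6] UX: children U:{C}, X:{T} ∪→ {C,T}; cost 1
[col 6] UWX: children UX:{C,T}, W:{T} ∩→ {T}; cost 0
[col 6] JLTUWX: children JLT:{A,G,T}, UWX:{T} ∩→ {T}; cost 0
[col 6] JLNTUWX: children JLTUWX:{T}, N:{G} ∪→ {G,T}; cost 1
[col 7] LT: children L:{C}, T:{G} ∪→ {C,G}; cost 1
[col 7] JLT: children J:{T}, LT:{C,G} ∪→ {C,G,T}; cost 1
[col 7] UX: children U:{A}, X:{G} ∪→ {A,G}; cost 1
[col 7] UWX: children UX:{A,G}, W:{C} ∪→ {A,C,G}; cost 1
[col 7] JLTUWX: children JLT:{C,G,T}, UWX:{A,C,G} ∩→ {C,G}; cost 0
[col 7] JLNTUWX: children JLTUWX:{C,G}, N:{T} ∪→ {C,G,T}; cost 1
per-site changes: [4, 4, 5, 5, 4, 3, 4, 5]; total = 34

5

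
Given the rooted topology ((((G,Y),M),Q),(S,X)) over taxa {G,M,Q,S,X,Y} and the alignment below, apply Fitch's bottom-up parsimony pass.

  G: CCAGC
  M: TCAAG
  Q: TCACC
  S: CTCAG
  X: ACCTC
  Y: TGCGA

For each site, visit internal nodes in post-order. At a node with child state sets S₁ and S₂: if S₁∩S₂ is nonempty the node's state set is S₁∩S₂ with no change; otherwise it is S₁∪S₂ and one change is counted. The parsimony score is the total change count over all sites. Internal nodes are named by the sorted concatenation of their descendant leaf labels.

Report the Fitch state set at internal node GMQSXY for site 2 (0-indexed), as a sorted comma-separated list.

GY@0: {C} ∪ {T} = {C,T} (union, +1)
GMY@0: {C,T} ∩ {T} = {T} (intersection, +0)
GMQY@0: {T} ∩ {T} = {T} (intersection, +0)
SX@0: {C} ∪ {A} = {A,C} (union, +1)
GMQSXY@0: {T} ∪ {A,C} = {A,C,T} (union, +1)
GY@1: {C} ∪ {G} = {C,G} (union, +1)
GMY@1: {C,G} ∩ {C} = {C} (intersection, +0)
GMQY@1: {C} ∩ {C} = {C} (intersection, +0)
SX@1: {T} ∪ {C} = {C,T} (union, +1)
GMQSXY@1: {C} ∩ {C,T} = {C} (intersection, +0)
GY@2: {A} ∪ {C} = {A,C} (union, +1)
GMY@2: {A,C} ∩ {A} = {A} (intersection, +0)
GMQY@2: {A} ∩ {A} = {A} (intersection, +0)
SX@2: {C} ∩ {C} = {C} (intersection, +0)
GMQSXY@2: {A} ∪ {C} = {A,C} (union, +1)
GY@3: {G} ∩ {G} = {G} (intersection, +0)
GMY@3: {G} ∪ {A} = {A,G} (union, +1)
GMQY@3: {A,G} ∪ {C} = {A,C,G} (union, +1)
SX@3: {A} ∪ {T} = {A,T} (union, +1)
GMQSXY@3: {A,C,G} ∩ {A,T} = {A} (intersection, +0)
GY@4: {C} ∪ {A} = {A,C} (union, +1)
GMY@4: {A,C} ∪ {G} = {A,C,G} (union, +1)
GMQY@4: {A,C,G} ∩ {C} = {C} (intersection, +0)
SX@4: {G} ∪ {C} = {C,G} (union, +1)
GMQSXY@4: {C} ∩ {C,G} = {C} (intersection, +0)
per-site changes: [3, 2, 2, 3, 3]; total = 13

A,C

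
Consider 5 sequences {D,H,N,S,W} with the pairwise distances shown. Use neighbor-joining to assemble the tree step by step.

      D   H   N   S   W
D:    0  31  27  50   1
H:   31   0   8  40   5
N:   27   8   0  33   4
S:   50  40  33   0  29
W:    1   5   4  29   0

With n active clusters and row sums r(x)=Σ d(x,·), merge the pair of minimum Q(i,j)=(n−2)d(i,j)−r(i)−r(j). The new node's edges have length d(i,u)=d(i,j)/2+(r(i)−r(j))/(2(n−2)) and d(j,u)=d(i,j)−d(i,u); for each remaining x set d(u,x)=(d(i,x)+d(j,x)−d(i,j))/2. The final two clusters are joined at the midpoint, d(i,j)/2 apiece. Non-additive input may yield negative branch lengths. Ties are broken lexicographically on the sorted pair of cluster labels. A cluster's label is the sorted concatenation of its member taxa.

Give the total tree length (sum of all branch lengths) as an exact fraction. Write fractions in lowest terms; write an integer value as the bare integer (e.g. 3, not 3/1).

407/8

step 1: merge (D,W) at d=1, Q=-145; branch lengths D→73/6, W→-67/6; new cluster DW
  updated: d(DW,H)=35/2, d(DW,N)=15, d(DW,S)=39
step 2: merge (DW,S) at d=39, Q=-211/2; branch lengths DW→75/8, S→237/8; new cluster DSW
  updated: d(DSW,H)=37/4, d(DSW,N)=9/2
step 3: merge (DSW,H) at d=37/4, Q=-87/4; branch lengths DSW→23/8, H→51/8; new cluster DHSW
  updated: d(DHSW,N)=13/8
step 4: merge (DHSW,N) at d=13/8; branch lengths DHSW→13/16, N→13/16; new cluster DHNSW
final tree: ((((D:73/6,W:-67/6):75/8,S:237/8):23/8,H:51/8):13/16,N:13/16)
total length: 407/8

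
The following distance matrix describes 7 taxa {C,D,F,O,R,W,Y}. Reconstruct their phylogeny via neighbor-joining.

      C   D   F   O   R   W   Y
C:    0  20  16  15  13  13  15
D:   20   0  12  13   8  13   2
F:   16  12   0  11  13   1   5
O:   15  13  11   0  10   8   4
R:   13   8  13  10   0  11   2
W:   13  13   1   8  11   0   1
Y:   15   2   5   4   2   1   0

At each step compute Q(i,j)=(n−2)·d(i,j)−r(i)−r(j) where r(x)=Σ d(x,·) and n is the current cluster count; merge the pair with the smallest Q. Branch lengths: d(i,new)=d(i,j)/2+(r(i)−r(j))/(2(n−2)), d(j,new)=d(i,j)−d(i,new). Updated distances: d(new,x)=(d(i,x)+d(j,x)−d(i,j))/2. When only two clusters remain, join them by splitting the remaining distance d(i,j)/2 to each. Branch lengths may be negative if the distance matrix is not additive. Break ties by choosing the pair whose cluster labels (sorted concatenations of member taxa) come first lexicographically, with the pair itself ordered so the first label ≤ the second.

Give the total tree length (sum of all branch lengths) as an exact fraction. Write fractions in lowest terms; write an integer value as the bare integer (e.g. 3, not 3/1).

905/32

iteration 1: select F,W (d=1, Q=-100); attach at lengths (8/5, -3/5); label the merged cluster FW
  updated: d(C,FW)=14, d(D,FW)=12, d(FW,O)=9, d(FW,R)=23/2, d(FW,Y)=5/2
iteration 2: select D,Y (d=2, Q=-145/2); attach at lengths (75/16, -43/16); label the merged cluster DY
  updated: d(C,DY)=33/2, d(DY,FW)=25/4, d(DY,O)=15/2, d(DY,R)=4
iteration 3: select DY,R (d=4, Q=-243/4); attach at lengths (31/24, 65/24); label the merged cluster DRY
  updated: d(C,DRY)=51/4, d(DRY,FW)=55/8, d(DRY,O)=27/4
iteration 4: select C,FW (d=14, Q=-349/8); attach at lengths (319/32, 129/32); label the merged cluster CFW
  updated: d(CFW,DRY)=45/16, d(CFW,O)=5
iteration 5: select CFW,DRY (d=45/16, Q=-233/16); attach at lengths (17/32, 73/32); label the merged cluster CDFRWY
  updated: d(CDFRWY,O)=143/32
iteration 6: select CDFRWY,O (d=143/32); attach at lengths (143/64, 143/64); label the merged cluster CDFORWY
final tree: (((C:319/32,(F:8/5,W:-3/5):129/32):17/32,((D:75/16,Y:-43/16):31/24,R:65/24):73/32):143/64,O:143/64)
total length: 905/32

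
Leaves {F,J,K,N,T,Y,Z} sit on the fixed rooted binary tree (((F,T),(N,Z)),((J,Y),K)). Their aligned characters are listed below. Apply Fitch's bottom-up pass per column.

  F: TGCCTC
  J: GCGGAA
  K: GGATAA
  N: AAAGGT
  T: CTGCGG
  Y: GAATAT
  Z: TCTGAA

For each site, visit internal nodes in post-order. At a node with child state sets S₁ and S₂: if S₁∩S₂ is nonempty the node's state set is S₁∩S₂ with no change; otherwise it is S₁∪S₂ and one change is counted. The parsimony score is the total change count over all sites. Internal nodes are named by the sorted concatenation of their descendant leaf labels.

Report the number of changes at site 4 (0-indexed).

FT@0: {T} ∪ {C} = {C,T} (union, +1)
NZ@0: {A} ∪ {T} = {A,T} (union, +1)
FNTZ@0: {C,T} ∩ {A,T} = {T} (intersection, +0)
JY@0: {G} ∩ {G} = {G} (intersection, +0)
JKY@0: {G} ∩ {G} = {G} (intersection, +0)
FJKNTYZ@0: {T} ∪ {G} = {G,T} (union, +1)
FT@1: {G} ∪ {T} = {G,T} (union, +1)
NZ@1: {A} ∪ {C} = {A,C} (union, +1)
FNTZ@1: {G,T} ∪ {A,C} = {A,C,G,T} (union, +1)
JY@1: {C} ∪ {A} = {A,C} (union, +1)
JKY@1: {A,C} ∪ {G} = {A,C,G} (union, +1)
FJKNTYZ@1: {A,C,G,T} ∩ {A,C,G} = {A,C,G} (intersection, +0)
FT@2: {C} ∪ {G} = {C,G} (union, +1)
NZ@2: {A} ∪ {T} = {A,T} (union, +1)
FNTZ@2: {C,G} ∪ {A,T} = {A,C,G,T} (union, +1)
JY@2: {G} ∪ {A} = {A,G} (union, +1)
JKY@2: {A,G} ∩ {A} = {A} (intersection, +0)
FJKNTYZ@2: {A,C,G,T} ∩ {A} = {A} (intersection, +0)
FT@3: {C} ∩ {C} = {C} (intersection, +0)
NZ@3: {G} ∩ {G} = {G} (intersection, +0)
FNTZ@3: {C} ∪ {G} = {C,G} (union, +1)
JY@3: {G} ∪ {T} = {G,T} (union, +1)
JKY@3: {G,T} ∩ {T} = {T} (intersection, +0)
FJKNTYZ@3: {C,G} ∪ {T} = {C,G,T} (union, +1)
FT@4: {T} ∪ {G} = {G,T} (union, +1)
NZ@4: {G} ∪ {A} = {A,G} (union, +1)
FNTZ@4: {G,T} ∩ {A,G} = {G} (intersection, +0)
JY@4: {A} ∩ {A} = {A} (intersection, +0)
JKY@4: {A} ∩ {A} = {A} (intersection, +0)
FJKNTYZ@4: {G} ∪ {A} = {A,G} (union, +1)
FT@5: {C} ∪ {G} = {C,G} (union, +1)
NZ@5: {T} ∪ {A} = {A,T} (union, +1)
FNTZ@5: {C,G} ∪ {A,T} = {A,C,G,T} (union, +1)
JY@5: {A} ∪ {T} = {A,T} (union, +1)
JKY@5: {A,T} ∩ {A} = {A} (intersection, +0)
FJKNTYZ@5: {A,C,G,T} ∩ {A} = {A} (intersection, +0)
per-site changes: [3, 5, 4, 3, 3, 4]; total = 22

3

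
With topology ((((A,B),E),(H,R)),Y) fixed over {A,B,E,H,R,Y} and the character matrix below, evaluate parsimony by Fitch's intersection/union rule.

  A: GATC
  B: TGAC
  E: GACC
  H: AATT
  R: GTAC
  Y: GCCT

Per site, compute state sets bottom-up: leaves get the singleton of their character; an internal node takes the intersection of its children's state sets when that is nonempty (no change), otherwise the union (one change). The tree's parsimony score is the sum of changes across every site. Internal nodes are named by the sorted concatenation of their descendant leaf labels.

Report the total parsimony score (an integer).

[col 0] AB: children A:{G}, B:{T} ∪→ {G,T}; cost 1
[col 0] ABE: children AB:{G,T}, E:{G} ∩→ {G}; cost 0
[col 0] HR: children H:{A}, R:{G} ∪→ {A,G}; cost 1
[col 0] ABEHR: children ABE:{G}, HR:{A,G} ∩→ {G}; cost 0
[col 0] ABEHRY: children ABEHR:{G}, Y:{G} ∩→ {G}; cost 0
[col 1] AB: children A:{A}, B:{G} ∪→ {A,G}; cost 1
[col 1] ABE: children AB:{A,G}, E:{A} ∩→ {A}; cost 0
[col 1] HR: children H:{A}, R:{T} ∪→ {A,T}; cost 1
[col 1] ABEHR: children ABE:{A}, HR:{A,T} ∩→ {A}; cost 0
[col 1] ABEHRY: children ABEHR:{A}, Y:{C} ∪→ {A,C}; cost 1
[col 2] AB: children A:{T}, B:{A} ∪→ {A,T}; cost 1
[col 2] ABE: children AB:{A,T}, E:{C} ∪→ {A,C,T}; cost 1
[col 2] HR: children H:{T}, R:{A} ∪→ {A,T}; cost 1
[col 2] ABEHR: children ABE:{A,C,T}, HR:{A,T} ∩→ {A,T}; cost 0
[col 2] ABEHRY: children ABEHR:{A,T}, Y:{C} ∪→ {A,C,T}; cost 1
[col 3] AB: children A:{C}, B:{C} ∩→ {C}; cost 0
[col 3] ABE: children AB:{C}, E:{C} ∩→ {C}; cost 0
[col 3] HR: children H:{T}, R:{C} ∪→ {C,T}; cost 1
[col 3] ABEHR: children ABE:{C}, HR:{C,T} ∩→ {C}; cost 0
[col 3] ABEHRY: children ABEHR:{C}, Y:{T} ∪→ {C,T}; cost 1
per-site changes: [2, 3, 4, 2]; total = 11

11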